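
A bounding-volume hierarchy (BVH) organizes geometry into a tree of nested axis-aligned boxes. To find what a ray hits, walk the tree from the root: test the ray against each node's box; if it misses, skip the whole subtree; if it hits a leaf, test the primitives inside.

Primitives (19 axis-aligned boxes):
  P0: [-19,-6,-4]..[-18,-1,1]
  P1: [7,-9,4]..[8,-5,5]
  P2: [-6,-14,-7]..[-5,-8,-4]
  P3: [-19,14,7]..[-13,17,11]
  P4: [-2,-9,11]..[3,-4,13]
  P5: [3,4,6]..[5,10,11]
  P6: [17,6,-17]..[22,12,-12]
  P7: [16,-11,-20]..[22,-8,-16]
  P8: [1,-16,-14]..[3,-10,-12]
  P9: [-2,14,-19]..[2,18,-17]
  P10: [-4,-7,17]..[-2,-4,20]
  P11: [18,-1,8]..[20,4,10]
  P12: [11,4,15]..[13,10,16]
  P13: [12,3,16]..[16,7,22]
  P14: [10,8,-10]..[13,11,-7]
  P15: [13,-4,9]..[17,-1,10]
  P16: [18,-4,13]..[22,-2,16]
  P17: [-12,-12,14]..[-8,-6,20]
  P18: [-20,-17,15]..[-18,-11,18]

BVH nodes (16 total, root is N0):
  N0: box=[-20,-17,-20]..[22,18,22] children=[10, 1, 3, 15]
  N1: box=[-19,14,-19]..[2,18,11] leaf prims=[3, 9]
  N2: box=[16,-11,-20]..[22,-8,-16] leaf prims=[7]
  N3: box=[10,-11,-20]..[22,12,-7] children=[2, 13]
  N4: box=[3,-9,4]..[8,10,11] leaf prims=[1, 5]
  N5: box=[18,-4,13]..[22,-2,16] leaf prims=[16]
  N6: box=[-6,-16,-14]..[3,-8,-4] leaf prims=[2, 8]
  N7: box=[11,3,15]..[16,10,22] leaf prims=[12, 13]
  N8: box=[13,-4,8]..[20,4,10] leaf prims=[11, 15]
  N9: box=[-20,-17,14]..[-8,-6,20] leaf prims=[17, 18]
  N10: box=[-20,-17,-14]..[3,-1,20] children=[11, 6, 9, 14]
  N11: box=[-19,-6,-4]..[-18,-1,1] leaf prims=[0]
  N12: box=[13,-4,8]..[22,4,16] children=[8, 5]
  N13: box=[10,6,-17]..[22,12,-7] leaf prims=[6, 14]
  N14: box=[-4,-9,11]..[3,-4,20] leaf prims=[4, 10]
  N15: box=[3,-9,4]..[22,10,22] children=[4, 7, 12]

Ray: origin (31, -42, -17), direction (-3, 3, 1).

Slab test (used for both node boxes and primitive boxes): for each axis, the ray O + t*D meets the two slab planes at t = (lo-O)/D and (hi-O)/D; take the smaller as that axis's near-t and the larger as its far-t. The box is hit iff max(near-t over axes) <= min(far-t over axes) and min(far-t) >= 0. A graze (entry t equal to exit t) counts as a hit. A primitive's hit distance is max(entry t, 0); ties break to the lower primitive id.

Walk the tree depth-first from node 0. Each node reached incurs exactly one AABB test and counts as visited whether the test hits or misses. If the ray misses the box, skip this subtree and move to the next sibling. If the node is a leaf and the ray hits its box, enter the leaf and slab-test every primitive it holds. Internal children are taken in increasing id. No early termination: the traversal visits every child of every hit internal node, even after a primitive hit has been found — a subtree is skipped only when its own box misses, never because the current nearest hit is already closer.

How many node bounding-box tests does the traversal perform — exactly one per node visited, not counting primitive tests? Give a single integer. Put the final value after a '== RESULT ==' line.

Traverse from the root:
N0 x:[3,17] y:[25/3,20] z:[-3,39] -> hit [25/3,17], descend [1, 3, 10, 15]
  N1 x:[29/3,50/3] y:[56/3,20] z:[-2,28] -> miss, prune
  N3 x:[3,7] y:[31/3,18] z:[-3,10] -> miss, prune
  N10 x:[28/3,17] y:[25/3,41/3] z:[3,37] -> hit [28/3,41/3], descend [6, 9, 11, 14]
    N6 x:[28/3,37/3] y:[26/3,34/3] z:[3,13] -> hit [28/3,34/3] leaf, test {P2(miss), P8(miss)}
    N9 x:[13,17] y:[25/3,12] z:[31,37] -> miss, prune
    N11 x:[49/3,50/3] y:[12,41/3] z:[13,18] -> miss, prune
    N14 x:[28/3,35/3] y:[11,38/3] z:[28,37] -> miss, prune
  N15 x:[3,28/3] y:[11,52/3] z:[21,39] -> miss, prune

Visited [0, 1, 3, 10, 6, 9, 11, 14, 15]. Tests: 9 box, 1 leaf. Nearest: miss.

== RESULT ==
9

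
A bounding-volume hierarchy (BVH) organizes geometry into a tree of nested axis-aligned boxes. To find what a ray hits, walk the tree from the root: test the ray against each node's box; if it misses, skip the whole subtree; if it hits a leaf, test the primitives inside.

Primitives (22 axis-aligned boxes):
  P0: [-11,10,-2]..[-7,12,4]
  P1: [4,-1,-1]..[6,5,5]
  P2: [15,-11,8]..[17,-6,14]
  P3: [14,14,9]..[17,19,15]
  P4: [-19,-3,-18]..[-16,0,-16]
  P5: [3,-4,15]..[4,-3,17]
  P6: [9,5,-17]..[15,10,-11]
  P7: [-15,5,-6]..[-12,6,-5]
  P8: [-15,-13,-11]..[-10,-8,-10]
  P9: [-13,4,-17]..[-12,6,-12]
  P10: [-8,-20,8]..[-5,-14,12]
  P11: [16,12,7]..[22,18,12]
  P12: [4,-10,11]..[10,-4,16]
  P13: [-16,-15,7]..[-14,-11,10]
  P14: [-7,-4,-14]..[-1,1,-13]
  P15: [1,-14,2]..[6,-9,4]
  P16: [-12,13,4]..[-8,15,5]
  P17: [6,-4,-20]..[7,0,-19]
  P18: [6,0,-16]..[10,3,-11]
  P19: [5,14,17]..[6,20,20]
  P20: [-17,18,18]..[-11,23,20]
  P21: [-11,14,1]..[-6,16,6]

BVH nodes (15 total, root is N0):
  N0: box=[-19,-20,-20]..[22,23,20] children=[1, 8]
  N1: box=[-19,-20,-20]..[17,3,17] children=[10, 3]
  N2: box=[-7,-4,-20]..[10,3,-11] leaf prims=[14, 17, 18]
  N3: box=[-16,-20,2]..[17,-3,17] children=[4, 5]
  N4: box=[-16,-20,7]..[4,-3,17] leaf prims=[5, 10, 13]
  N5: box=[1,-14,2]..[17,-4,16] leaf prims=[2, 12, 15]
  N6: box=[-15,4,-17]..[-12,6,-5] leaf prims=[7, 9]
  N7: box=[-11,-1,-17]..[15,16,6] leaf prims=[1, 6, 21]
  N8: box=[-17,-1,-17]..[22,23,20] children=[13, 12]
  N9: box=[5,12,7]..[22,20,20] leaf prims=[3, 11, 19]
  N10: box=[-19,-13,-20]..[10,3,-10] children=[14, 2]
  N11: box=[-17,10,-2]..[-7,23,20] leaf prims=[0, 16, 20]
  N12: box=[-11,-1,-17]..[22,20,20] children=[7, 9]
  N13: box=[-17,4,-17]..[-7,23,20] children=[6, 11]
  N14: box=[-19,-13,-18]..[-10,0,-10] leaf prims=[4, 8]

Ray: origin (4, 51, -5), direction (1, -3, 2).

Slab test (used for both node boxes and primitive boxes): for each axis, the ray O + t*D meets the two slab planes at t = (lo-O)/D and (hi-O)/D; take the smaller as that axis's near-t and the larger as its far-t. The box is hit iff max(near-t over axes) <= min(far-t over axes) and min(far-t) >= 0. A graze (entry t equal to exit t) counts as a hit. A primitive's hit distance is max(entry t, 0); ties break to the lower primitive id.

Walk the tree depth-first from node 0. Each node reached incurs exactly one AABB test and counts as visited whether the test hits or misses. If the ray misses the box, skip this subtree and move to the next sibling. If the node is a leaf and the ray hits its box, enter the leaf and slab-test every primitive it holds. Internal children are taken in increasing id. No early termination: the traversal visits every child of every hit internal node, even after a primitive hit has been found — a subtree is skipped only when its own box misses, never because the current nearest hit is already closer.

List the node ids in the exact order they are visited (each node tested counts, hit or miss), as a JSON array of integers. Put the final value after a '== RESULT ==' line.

Trace the traversal:
N0 x:[-23,18] y:[28/3,71/3] z:[-15/2,25/2] -> hit [28/3,25/2], descend [1, 8]
  N1 x:[-23,13] y:[16,71/3] z:[-15/2,11] -> miss, prune
  N8 x:[-21,18] y:[28/3,52/3] z:[-6,25/2] -> hit [28/3,25/2], descend [12, 13]
    N12 x:[-15,18] y:[31/3,52/3] z:[-6,25/2] -> hit [31/3,25/2], descend [7, 9]
      N7 x:[-15,11] y:[35/3,52/3] z:[-6,11/2] -> miss, prune
      N9 x:[1,18] y:[31/3,13] z:[6,25/2] -> hit [31/3,25/2] leaf, test {P3(miss), P11(miss), P19(miss)}
    N13 x:[-21,-11] y:[28/3,47/3] z:[-6,25/2] -> miss, prune

Summary -> nodes [0, 1, 8, 12, 7, 9, 13]; box-tests=7; leaf-entries=1; first=miss

== RESULT ==
[0, 1, 8, 12, 7, 9, 13]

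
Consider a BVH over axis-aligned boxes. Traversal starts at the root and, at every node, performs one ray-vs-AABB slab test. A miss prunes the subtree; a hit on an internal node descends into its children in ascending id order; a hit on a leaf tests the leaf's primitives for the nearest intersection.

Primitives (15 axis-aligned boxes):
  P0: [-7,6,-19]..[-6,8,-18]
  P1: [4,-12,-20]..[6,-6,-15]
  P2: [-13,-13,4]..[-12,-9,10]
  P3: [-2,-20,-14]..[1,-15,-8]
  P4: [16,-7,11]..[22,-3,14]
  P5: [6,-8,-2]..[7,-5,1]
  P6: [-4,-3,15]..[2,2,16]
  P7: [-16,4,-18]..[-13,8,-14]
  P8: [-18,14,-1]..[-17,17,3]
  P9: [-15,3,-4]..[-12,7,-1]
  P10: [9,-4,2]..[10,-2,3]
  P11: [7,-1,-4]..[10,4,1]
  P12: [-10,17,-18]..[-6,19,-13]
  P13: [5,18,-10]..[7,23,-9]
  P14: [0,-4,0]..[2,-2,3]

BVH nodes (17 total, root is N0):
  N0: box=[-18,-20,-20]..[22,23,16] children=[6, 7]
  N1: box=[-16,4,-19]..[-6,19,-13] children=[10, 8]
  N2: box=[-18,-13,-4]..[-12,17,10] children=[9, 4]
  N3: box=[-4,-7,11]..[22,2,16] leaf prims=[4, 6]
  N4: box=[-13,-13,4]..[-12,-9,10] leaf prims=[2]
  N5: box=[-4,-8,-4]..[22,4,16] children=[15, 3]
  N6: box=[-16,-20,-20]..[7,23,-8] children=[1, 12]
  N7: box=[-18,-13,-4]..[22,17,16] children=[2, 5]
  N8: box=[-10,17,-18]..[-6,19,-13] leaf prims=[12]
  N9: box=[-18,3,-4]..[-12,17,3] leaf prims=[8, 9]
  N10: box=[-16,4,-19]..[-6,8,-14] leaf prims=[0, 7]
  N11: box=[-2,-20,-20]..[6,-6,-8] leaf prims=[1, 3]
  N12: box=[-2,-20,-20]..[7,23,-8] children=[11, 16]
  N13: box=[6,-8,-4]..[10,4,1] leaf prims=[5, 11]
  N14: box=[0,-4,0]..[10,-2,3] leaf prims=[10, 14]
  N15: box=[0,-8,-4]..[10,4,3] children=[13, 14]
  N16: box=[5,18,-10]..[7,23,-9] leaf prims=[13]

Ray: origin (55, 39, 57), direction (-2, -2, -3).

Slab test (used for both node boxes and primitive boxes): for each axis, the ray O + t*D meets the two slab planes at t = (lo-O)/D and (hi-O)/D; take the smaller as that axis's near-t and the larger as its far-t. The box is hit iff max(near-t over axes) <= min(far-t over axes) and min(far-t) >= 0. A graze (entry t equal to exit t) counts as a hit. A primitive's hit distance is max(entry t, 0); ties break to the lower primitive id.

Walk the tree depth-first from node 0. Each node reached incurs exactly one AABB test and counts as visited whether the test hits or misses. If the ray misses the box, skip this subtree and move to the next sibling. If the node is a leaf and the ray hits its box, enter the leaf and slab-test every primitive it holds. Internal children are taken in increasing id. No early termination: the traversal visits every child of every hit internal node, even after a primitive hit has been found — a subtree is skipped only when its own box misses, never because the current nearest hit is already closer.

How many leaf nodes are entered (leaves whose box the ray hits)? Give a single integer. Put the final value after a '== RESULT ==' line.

Traverse from the root:
N0 x:[33/2,73/2] y:[8,59/2] z:[41/3,77/3] -> hit [33/2,77/3], descend [6, 7]
  N6 x:[24,71/2] y:[8,59/2] z:[65/3,77/3] -> hit [24,77/3], descend [1, 12]
    N1 x:[61/2,71/2] y:[10,35/2] z:[70/3,76/3] -> miss, prune
    N12 x:[24,57/2] y:[8,59/2] z:[65/3,77/3] -> hit [24,77/3], descend [11, 16]
      N11 x:[49/2,57/2] y:[45/2,59/2] z:[65/3,77/3] -> hit [49/2,77/3] leaf, test {P1@t=49/2, P3(miss)}
      N16 x:[24,25] y:[8,21/2] z:[22,67/3] -> miss, prune
  N7 x:[33/2,73/2] y:[11,26] z:[41/3,61/3] -> hit [33/2,61/3], descend [2, 5]
    N2 x:[67/2,73/2] y:[11,26] z:[47/3,61/3] -> miss, prune
    N5 x:[33/2,59/2] y:[35/2,47/2] z:[41/3,61/3] -> hit [35/2,61/3], descend [3, 15]
      N3 x:[33/2,59/2] y:[37/2,23] z:[41/3,46/3] -> miss, prune
      N15 x:[45/2,55/2] y:[35/2,47/2] z:[18,61/3] -> miss, prune

order=[0, 6, 1, 12, 11, 16, 7, 2, 5, 3, 15]  |boxes|=11  |leaves|=1  hit=P1

== RESULT ==
1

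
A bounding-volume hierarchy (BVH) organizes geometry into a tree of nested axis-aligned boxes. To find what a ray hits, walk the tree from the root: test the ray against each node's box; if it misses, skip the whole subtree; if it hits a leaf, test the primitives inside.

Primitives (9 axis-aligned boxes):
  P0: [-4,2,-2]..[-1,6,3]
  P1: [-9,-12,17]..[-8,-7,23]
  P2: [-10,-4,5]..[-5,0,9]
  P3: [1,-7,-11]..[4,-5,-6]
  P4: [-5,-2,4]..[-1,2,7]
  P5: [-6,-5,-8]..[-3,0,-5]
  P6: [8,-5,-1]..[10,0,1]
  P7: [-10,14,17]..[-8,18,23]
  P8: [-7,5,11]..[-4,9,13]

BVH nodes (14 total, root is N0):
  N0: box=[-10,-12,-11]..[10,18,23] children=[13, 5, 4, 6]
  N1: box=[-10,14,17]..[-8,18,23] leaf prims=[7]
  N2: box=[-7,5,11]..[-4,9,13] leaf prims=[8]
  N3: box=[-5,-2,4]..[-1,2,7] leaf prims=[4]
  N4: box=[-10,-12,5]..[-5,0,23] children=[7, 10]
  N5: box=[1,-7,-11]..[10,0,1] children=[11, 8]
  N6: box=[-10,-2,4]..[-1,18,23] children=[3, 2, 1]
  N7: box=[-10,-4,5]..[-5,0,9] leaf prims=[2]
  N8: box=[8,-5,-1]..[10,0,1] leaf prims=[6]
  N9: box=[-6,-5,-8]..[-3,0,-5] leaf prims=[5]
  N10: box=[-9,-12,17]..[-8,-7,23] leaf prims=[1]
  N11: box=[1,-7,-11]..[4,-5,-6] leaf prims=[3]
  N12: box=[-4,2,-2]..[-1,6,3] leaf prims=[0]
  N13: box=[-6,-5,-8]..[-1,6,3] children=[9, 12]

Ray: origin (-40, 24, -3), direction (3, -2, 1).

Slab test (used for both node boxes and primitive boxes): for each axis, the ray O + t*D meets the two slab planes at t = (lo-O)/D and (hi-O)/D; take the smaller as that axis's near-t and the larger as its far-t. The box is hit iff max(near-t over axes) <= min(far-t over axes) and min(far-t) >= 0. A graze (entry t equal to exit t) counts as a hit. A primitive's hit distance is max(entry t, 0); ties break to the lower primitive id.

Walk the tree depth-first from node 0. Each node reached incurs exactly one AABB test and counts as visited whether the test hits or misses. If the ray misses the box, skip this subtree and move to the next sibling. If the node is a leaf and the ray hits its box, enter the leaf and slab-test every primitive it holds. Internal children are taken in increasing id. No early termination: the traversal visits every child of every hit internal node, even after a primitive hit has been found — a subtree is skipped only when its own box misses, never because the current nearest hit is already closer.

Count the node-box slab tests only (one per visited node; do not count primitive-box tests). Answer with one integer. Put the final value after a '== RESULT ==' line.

Trace the traversal:
N0 x:[10,50/3] y:[3,18] z:[-8,26] -> hit [10,50/3], descend [4, 5, 6, 13]
  N4 x:[10,35/3] y:[12,18] z:[8,26] -> miss, prune
  N5 x:[41/3,50/3] y:[12,31/2] z:[-8,4] -> miss, prune
  N6 x:[10,13] y:[3,13] z:[7,26] -> hit [10,13], descend [1, 2, 3]
    N1 x:[10,32/3] y:[3,5] z:[20,26] -> miss, prune
    N2 x:[11,12] y:[15/2,19/2] z:[14,16] -> miss, prune
    N3 x:[35/3,13] y:[11,13] z:[7,10] -> miss, prune
  N13 x:[34/3,13] y:[9,29/2] z:[-5,6] -> miss, prune

8 AABB tests over nodes [0, 4, 5, 6, 1, 2, 3, 13]; 0 leaves entered; closest miss.

== RESULT ==
8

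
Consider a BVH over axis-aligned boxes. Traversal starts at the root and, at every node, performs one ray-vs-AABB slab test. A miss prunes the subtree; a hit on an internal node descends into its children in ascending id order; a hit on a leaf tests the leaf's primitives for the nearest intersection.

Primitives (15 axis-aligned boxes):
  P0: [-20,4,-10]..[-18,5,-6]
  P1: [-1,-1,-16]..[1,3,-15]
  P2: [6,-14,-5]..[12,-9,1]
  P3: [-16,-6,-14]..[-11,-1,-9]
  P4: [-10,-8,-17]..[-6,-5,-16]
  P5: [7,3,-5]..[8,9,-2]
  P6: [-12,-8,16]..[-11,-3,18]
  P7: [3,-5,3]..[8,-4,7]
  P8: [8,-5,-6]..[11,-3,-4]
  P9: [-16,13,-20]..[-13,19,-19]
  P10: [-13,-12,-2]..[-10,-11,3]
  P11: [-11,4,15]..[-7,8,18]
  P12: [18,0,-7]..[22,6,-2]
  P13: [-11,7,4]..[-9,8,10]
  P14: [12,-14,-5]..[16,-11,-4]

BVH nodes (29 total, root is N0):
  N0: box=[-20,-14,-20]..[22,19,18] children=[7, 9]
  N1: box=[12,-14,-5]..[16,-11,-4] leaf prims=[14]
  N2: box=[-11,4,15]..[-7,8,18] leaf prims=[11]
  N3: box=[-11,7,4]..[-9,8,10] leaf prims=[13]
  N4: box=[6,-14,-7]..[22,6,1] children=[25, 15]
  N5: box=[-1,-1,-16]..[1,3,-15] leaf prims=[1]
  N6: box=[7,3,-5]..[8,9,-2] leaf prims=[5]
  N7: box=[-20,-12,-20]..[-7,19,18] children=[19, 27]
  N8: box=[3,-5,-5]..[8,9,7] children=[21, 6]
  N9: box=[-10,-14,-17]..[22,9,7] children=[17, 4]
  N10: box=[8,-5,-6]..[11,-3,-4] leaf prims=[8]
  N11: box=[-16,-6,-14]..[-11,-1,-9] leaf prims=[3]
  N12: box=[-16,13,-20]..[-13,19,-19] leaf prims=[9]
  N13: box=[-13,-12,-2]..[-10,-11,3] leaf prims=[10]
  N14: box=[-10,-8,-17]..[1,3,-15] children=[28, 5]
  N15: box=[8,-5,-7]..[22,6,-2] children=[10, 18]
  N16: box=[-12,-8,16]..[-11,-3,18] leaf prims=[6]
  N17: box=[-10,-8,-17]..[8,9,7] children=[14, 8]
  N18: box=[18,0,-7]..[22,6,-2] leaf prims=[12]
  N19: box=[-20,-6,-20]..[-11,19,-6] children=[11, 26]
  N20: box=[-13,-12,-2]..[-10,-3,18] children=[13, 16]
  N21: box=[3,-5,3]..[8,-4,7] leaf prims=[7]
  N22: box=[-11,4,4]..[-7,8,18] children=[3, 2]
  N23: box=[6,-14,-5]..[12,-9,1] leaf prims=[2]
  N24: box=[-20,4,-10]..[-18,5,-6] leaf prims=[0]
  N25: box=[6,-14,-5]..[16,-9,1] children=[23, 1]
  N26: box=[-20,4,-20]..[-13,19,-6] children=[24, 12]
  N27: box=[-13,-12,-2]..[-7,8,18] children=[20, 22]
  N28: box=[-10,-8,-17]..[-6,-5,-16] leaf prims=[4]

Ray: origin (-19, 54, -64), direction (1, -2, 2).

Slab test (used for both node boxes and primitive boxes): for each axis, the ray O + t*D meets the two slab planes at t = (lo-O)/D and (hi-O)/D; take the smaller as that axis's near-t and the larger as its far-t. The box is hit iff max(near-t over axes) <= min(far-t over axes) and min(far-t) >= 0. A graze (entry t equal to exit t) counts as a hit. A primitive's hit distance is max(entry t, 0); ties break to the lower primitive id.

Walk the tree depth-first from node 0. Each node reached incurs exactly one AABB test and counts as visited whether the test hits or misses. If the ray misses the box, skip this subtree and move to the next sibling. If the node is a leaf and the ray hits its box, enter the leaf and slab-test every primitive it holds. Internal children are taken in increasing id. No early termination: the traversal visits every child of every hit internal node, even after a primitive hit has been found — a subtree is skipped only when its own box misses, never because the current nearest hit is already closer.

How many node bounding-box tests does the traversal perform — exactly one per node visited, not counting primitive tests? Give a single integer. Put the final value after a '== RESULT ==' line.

Traverse from the root:
N0 x:[-1,41] y:[35/2,34] z:[22,41] -> hit [22,34], descend [7, 9]
  N7 x:[-1,12] y:[35/2,33] z:[22,41] -> miss, prune
  N9 x:[9,41] y:[45/2,34] z:[47/2,71/2] -> hit [47/2,34], descend [4, 17]
    N4 x:[25,41] y:[24,34] z:[57/2,65/2] -> hit [57/2,65/2], descend [15, 25]
      N15 x:[27,41] y:[24,59/2] z:[57/2,31] -> hit [57/2,59/2], descend [10, 18]
        N10 x:[27,30] y:[57/2,59/2] z:[29,30] -> hit [29,59/2] leaf, test {P8@t=29}
        N18 x:[37,41] y:[24,27] z:[57/2,31] -> miss, prune
      N25 x:[25,35] y:[63/2,34] z:[59/2,65/2] -> hit [63/2,65/2], descend [1, 23]
        N1 x:[31,35] y:[65/2,34] z:[59/2,30] -> miss, prune
        N23 x:[25,31] y:[63/2,34] z:[59/2,65/2] -> miss, prune
    N17 x:[9,27] y:[45/2,31] z:[47/2,71/2] -> hit [47/2,27], descend [8, 14]
      N8 x:[22,27] y:[45/2,59/2] z:[59/2,71/2] -> miss, prune
      N14 x:[9,20] y:[51/2,31] z:[47/2,49/2] -> miss, prune

13 AABB tests over nodes [0, 7, 9, 4, 15, 10, 18, 25, 1, 23, 17, 8, 14]; 1 leaf entered; closest P8.

== RESULT ==
13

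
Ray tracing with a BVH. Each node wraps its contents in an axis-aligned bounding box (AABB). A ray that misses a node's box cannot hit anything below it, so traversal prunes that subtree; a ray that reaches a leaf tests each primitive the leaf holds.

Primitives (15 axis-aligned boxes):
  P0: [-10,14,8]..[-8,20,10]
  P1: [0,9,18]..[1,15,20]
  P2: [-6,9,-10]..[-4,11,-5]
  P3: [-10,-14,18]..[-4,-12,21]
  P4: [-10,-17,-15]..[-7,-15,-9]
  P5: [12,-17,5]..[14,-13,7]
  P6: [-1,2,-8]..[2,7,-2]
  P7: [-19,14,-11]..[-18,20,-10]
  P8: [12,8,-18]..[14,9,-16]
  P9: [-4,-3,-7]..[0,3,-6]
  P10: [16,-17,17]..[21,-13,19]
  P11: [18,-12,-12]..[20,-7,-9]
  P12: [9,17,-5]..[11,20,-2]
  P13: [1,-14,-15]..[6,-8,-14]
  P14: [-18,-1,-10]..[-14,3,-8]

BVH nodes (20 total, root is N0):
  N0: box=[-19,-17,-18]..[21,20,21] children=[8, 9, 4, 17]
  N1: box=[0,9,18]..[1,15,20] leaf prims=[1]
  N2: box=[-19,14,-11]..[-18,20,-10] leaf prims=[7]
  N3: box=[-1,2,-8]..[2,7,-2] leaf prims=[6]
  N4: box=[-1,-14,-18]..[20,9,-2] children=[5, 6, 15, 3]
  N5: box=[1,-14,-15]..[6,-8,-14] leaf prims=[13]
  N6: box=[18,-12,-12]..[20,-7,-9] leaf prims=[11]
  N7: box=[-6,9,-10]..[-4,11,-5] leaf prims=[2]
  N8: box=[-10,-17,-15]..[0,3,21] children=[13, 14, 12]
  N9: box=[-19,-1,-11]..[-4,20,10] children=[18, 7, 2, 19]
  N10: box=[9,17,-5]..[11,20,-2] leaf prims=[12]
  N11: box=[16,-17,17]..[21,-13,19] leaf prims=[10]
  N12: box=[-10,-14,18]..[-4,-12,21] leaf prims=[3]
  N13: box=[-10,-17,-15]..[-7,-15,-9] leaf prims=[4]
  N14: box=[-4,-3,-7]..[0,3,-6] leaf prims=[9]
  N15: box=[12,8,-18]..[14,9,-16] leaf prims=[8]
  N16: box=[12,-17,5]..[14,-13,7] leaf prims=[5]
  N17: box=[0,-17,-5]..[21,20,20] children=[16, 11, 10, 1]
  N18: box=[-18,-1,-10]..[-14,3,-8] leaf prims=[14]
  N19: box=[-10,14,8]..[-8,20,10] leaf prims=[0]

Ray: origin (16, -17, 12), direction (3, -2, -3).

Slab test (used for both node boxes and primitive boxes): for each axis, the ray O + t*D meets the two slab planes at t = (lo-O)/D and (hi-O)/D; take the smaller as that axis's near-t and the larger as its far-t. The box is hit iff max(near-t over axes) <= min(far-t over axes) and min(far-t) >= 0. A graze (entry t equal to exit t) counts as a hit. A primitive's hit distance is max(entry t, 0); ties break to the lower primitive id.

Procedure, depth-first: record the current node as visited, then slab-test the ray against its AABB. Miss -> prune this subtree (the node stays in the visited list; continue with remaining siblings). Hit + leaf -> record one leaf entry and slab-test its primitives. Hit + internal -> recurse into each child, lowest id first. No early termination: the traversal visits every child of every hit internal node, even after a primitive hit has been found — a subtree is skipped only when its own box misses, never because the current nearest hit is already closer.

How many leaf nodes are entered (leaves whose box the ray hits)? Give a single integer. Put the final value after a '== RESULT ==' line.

Traverse from the root:
N0 x:[-35/3,5/3] y:[-37/2,0] z:[-3,10] -> hit [-3,0], descend [4, 8, 9, 17]
  N4 x:[-17/3,4/3] y:[-13,-3/2] z:[14/3,10] -> miss, prune
  N8 x:[-26/3,-16/3] y:[-10,0] z:[-3,9] -> miss, prune
  N9 x:[-35/3,-20/3] y:[-37/2,-8] z:[2/3,23/3] -> miss, prune
  N17 x:[-16/3,5/3] y:[-37/2,0] z:[-8/3,17/3] -> hit [-8/3,0], descend [1, 10, 11, 16]
    N1 x:[-16/3,-5] y:[-16,-13] z:[-8/3,-2] -> miss, prune
    N10 x:[-7/3,-5/3] y:[-37/2,-17] z:[14/3,17/3] -> miss, prune
    N11 x:[0,5/3] y:[-2,0] z:[-7/3,-5/3] -> miss, prune
    N16 x:[-4/3,-2/3] y:[-2,0] z:[5/3,7/3] -> miss, prune

9 AABB tests over nodes [0, 4, 8, 9, 17, 1, 10, 11, 16]; 0 leaves entered; closest miss.

== RESULT ==
0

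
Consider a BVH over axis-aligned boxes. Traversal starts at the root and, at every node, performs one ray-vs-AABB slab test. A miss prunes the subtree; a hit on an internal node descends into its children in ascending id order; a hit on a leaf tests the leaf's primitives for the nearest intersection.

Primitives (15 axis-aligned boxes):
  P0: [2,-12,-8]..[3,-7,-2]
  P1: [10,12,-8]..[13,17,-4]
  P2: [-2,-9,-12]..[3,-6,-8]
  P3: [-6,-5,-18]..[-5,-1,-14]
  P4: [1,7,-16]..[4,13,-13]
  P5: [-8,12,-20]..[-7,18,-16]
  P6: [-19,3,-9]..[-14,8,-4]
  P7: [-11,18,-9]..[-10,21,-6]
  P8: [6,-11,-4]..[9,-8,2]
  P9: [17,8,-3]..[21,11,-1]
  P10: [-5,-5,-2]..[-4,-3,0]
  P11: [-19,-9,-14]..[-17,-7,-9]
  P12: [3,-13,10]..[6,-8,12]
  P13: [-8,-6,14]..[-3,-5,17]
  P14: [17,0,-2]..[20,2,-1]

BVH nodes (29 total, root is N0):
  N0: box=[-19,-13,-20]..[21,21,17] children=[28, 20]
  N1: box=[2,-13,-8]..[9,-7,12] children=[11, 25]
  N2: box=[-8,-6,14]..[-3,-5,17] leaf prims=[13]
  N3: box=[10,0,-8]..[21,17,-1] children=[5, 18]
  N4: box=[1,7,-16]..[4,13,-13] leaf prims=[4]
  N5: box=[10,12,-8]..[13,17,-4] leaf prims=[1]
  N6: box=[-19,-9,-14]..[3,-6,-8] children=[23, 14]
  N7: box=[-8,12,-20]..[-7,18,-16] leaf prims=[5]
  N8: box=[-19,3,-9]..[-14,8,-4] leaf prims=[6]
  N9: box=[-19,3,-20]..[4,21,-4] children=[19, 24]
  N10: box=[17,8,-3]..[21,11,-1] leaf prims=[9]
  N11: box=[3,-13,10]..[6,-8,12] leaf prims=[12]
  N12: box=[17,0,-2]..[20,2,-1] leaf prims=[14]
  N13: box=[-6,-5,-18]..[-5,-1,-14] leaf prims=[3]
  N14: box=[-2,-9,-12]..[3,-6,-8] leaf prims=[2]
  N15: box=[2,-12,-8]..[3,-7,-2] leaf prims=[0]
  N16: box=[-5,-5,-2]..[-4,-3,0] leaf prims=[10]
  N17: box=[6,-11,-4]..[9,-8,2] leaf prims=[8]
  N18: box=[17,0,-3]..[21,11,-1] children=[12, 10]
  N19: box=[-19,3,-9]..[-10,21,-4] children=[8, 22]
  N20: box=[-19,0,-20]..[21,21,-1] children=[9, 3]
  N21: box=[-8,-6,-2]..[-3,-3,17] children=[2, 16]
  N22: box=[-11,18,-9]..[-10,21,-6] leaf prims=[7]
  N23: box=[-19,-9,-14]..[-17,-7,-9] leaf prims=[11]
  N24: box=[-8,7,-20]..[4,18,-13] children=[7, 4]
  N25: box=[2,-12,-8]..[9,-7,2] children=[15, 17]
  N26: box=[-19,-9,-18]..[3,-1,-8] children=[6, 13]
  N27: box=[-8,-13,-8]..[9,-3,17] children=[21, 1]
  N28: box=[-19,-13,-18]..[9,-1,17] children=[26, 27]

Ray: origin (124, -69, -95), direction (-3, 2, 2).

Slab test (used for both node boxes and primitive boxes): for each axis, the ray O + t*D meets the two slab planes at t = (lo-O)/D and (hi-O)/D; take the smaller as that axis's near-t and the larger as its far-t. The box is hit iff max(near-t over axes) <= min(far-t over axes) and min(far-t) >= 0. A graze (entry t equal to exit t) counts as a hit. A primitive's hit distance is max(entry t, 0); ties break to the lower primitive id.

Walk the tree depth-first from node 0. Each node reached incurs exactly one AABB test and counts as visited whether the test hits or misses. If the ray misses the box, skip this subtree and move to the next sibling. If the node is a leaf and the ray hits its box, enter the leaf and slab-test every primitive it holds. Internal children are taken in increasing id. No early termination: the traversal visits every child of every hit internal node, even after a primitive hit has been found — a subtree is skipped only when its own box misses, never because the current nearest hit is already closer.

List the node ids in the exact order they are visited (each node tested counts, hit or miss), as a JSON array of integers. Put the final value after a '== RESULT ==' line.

Traverse from the root:
N0 x:[103/3,143/3] y:[28,45] z:[75/2,56] -> hit [75/2,45], descend [20, 28]
  N20 x:[103/3,143/3] y:[69/2,45] z:[75/2,47] -> hit [75/2,45], descend [3, 9]
    N3 x:[103/3,38] y:[69/2,43] z:[87/2,47] -> miss, prune
    N9 x:[40,143/3] y:[36,45] z:[75/2,91/2] -> hit [40,45], descend [19, 24]
      N19 x:[134/3,143/3] y:[36,45] z:[43,91/2] -> hit [134/3,45], descend [8, 22]
        N8 x:[46,143/3] y:[36,77/2] z:[43,91/2] -> miss, prune
        N22 x:[134/3,45] y:[87/2,45] z:[43,89/2] -> miss, prune
      N24 x:[40,44] y:[38,87/2] z:[75/2,41] -> hit [40,41], descend [4, 7]
        N4 x:[40,41] y:[38,41] z:[79/2,41] -> hit [40,41] leaf, test {P4@t=40}
        N7 x:[131/3,44] y:[81/2,87/2] z:[75/2,79/2] -> miss, prune
  N28 x:[115/3,143/3] y:[28,34] z:[77/2,56] -> miss, prune

Visited [0, 20, 3, 9, 19, 8, 22, 24, 4, 7, 28]. Tests: 11 box, 1 leaf. Nearest: P4.

== RESULT ==
[0, 20, 3, 9, 19, 8, 22, 24, 4, 7, 28]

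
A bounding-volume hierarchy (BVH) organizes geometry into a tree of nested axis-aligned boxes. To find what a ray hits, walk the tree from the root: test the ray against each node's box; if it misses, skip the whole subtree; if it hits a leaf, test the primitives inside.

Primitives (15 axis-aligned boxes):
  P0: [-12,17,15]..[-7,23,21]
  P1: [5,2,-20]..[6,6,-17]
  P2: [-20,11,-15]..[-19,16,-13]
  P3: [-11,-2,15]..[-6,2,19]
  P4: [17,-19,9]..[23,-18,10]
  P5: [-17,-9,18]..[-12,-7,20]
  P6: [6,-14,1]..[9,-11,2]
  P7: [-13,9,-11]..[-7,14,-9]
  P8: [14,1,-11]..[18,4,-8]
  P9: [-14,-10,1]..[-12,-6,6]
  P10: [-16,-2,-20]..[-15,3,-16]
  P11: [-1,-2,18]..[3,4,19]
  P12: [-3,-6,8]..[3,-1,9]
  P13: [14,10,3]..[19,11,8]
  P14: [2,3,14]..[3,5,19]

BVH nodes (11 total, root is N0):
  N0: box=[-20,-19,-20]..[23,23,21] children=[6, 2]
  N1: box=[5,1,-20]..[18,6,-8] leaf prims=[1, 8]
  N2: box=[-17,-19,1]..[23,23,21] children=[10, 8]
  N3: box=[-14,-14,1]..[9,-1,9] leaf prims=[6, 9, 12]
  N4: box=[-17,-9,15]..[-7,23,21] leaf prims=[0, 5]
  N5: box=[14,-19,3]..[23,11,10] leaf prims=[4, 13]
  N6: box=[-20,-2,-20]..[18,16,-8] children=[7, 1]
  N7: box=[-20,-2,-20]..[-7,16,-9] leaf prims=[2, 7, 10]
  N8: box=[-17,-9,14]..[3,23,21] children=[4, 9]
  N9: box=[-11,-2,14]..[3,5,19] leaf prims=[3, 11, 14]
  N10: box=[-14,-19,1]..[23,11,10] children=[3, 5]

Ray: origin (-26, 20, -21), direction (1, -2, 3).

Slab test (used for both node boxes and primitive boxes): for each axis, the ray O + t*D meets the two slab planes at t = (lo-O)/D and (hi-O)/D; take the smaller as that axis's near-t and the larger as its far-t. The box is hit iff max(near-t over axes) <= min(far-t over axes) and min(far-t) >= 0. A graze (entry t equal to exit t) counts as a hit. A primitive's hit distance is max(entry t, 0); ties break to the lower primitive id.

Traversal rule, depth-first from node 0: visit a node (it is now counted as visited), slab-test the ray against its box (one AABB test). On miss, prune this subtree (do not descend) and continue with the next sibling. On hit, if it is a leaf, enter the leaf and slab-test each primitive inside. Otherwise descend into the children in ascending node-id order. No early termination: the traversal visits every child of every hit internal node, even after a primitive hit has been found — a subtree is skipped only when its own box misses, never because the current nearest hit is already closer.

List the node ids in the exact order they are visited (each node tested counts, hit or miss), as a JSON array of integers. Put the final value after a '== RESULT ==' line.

Walk:
N0 x:[6,49] y:[-3/2,39/2] z:[1/3,14] -> hit [6,14], descend [2, 6]
  N2 x:[9,49] y:[-3/2,39/2] z:[22/3,14] -> hit [9,14], descend [8, 10]
    N8 x:[9,29] y:[-3/2,29/2] z:[35/3,14] -> hit [35/3,14], descend [4, 9]
      N4 x:[9,19] y:[-3/2,29/2] z:[12,14] -> hit [12,14] leaf, test {P0(miss), P5@t=27/2}
      N9 x:[15,29] y:[15/2,11] z:[35/3,40/3] -> miss, prune
    N10 x:[12,49] y:[9/2,39/2] z:[22/3,31/3] -> miss, prune
  N6 x:[6,44] y:[2,11] z:[1/3,13/3] -> miss, prune

Visited [0, 2, 8, 4, 9, 10, 6]. Tests: 7 box, 1 leaf. Nearest: P5.

== RESULT ==
[0, 2, 8, 4, 9, 10, 6]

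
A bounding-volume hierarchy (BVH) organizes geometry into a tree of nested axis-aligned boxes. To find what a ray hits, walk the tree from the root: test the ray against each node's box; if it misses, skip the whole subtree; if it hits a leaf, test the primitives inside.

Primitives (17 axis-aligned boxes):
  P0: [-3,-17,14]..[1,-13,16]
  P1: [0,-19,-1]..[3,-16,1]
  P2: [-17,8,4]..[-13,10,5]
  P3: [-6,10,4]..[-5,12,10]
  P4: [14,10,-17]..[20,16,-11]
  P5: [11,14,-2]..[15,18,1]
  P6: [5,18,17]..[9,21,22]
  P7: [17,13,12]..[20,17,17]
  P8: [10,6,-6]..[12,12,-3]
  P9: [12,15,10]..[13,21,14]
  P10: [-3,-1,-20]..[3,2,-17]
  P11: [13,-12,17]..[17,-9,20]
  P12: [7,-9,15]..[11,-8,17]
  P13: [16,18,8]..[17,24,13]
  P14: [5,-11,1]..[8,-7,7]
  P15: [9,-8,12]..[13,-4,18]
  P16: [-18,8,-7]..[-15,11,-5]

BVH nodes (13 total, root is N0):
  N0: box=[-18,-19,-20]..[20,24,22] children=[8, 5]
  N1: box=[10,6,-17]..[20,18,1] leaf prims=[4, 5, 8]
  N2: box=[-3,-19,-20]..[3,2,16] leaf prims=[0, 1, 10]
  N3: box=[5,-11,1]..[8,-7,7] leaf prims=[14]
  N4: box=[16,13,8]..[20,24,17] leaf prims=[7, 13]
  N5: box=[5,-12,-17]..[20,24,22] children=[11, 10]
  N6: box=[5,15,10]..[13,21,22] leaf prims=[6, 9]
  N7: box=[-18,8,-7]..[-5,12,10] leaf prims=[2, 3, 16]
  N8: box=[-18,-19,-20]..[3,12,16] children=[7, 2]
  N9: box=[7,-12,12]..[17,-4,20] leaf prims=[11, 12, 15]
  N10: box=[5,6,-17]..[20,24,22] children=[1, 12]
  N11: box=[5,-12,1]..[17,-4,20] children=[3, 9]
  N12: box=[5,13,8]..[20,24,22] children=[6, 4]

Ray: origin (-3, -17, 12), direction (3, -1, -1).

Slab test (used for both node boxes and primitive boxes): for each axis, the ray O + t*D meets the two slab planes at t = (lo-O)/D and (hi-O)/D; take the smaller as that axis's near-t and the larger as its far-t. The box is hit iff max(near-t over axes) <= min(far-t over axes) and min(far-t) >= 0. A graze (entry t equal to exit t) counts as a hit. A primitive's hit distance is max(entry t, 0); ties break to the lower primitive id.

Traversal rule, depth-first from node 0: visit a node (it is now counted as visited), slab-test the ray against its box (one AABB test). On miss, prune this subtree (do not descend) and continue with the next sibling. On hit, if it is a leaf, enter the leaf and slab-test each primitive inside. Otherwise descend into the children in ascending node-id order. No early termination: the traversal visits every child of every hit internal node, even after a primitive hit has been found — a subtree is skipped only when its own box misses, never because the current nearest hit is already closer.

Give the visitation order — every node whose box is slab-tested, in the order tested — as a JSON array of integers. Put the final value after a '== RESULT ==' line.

Walk:
N0 x:[-5,23/3] y:[-41,2] z:[-10,32] -> hit [-5,2], descend [5, 8]
  N5 x:[8/3,23/3] y:[-41,-5] z:[-10,29] -> miss, prune
  N8 x:[-5,2] y:[-29,2] z:[-4,32] -> hit [-4,2], descend [2, 7]
    N2 x:[0,2] y:[-19,2] z:[-4,32] -> hit [0,2] leaf, test {P0(miss), P1(miss), P10(miss)}
    N7 x:[-5,-2/3] y:[-29,-25] z:[2,19] -> miss, prune

Summary -> nodes [0, 5, 8, 2, 7]; box-tests=5; leaf-entries=1; first=miss

== RESULT ==
[0, 5, 8, 2, 7]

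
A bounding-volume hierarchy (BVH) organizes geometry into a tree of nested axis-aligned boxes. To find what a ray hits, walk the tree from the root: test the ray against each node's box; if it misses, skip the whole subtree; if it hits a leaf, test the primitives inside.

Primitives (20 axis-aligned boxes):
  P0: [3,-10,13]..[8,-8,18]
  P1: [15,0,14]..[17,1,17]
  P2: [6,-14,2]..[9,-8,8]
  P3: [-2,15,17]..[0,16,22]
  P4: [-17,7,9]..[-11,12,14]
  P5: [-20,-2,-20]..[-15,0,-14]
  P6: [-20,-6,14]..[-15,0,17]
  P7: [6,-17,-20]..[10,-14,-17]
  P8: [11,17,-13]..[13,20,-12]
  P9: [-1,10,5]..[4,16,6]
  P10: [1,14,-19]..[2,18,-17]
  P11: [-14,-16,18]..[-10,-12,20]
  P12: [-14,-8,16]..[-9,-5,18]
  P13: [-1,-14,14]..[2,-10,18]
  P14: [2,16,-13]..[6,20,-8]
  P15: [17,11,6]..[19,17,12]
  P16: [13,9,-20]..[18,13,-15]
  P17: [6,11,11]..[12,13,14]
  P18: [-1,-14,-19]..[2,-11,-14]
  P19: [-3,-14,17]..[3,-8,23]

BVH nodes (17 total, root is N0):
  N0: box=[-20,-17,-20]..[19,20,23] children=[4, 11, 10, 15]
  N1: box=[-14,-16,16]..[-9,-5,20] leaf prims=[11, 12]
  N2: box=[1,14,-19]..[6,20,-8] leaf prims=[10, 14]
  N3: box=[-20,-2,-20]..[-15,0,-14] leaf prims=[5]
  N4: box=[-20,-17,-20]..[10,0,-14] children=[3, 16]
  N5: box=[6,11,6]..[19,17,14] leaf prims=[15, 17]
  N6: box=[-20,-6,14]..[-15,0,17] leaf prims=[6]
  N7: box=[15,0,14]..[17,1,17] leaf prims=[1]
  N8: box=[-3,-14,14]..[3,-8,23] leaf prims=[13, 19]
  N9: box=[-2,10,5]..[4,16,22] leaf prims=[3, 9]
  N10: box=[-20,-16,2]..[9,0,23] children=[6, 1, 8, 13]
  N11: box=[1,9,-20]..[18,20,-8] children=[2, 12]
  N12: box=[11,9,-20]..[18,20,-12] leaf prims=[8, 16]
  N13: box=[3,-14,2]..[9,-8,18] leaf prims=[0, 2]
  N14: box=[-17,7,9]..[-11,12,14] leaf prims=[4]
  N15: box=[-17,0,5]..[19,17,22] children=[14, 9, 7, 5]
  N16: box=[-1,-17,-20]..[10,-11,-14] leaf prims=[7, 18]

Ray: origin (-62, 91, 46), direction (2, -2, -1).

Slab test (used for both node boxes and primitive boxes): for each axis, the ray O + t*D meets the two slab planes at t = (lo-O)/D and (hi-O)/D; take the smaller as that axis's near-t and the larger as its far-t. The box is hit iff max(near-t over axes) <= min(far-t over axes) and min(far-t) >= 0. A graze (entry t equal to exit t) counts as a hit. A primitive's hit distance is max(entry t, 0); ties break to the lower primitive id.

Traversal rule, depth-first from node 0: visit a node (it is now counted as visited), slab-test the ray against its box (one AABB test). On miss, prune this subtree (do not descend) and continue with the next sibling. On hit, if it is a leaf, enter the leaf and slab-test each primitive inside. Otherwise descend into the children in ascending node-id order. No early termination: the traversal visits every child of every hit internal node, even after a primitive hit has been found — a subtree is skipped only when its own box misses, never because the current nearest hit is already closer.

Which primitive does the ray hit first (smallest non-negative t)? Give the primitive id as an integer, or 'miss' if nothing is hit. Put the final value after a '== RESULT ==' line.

Walk:
N0 x:[21,81/2] y:[71/2,54] z:[23,66] -> hit [71/2,81/2], descend [4, 10, 11, 15]
  N4 x:[21,36] y:[91/2,54] z:[60,66] -> miss, prune
  N10 x:[21,71/2] y:[91/2,107/2] z:[23,44] -> miss, prune
  N11 x:[63/2,40] y:[71/2,41] z:[54,66] -> miss, prune
  N15 x:[45/2,81/2] y:[37,91/2] z:[24,41] -> hit [37,81/2], descend [5, 7, 9, 14]
    N5 x:[34,81/2] y:[37,40] z:[32,40] -> hit [37,40] leaf, test {P15@t=79/2, P17(miss)}
    N7 x:[77/2,79/2] y:[45,91/2] z:[29,32] -> miss, prune
    N9 x:[30,33] y:[75/2,81/2] z:[24,41] -> miss, prune
    N14 x:[45/2,51/2] y:[79/2,42] z:[32,37] -> miss, prune

Visited [0, 4, 10, 11, 15, 5, 7, 9, 14]. Tests: 9 box, 1 leaf. Nearest: P15.

== RESULT ==
15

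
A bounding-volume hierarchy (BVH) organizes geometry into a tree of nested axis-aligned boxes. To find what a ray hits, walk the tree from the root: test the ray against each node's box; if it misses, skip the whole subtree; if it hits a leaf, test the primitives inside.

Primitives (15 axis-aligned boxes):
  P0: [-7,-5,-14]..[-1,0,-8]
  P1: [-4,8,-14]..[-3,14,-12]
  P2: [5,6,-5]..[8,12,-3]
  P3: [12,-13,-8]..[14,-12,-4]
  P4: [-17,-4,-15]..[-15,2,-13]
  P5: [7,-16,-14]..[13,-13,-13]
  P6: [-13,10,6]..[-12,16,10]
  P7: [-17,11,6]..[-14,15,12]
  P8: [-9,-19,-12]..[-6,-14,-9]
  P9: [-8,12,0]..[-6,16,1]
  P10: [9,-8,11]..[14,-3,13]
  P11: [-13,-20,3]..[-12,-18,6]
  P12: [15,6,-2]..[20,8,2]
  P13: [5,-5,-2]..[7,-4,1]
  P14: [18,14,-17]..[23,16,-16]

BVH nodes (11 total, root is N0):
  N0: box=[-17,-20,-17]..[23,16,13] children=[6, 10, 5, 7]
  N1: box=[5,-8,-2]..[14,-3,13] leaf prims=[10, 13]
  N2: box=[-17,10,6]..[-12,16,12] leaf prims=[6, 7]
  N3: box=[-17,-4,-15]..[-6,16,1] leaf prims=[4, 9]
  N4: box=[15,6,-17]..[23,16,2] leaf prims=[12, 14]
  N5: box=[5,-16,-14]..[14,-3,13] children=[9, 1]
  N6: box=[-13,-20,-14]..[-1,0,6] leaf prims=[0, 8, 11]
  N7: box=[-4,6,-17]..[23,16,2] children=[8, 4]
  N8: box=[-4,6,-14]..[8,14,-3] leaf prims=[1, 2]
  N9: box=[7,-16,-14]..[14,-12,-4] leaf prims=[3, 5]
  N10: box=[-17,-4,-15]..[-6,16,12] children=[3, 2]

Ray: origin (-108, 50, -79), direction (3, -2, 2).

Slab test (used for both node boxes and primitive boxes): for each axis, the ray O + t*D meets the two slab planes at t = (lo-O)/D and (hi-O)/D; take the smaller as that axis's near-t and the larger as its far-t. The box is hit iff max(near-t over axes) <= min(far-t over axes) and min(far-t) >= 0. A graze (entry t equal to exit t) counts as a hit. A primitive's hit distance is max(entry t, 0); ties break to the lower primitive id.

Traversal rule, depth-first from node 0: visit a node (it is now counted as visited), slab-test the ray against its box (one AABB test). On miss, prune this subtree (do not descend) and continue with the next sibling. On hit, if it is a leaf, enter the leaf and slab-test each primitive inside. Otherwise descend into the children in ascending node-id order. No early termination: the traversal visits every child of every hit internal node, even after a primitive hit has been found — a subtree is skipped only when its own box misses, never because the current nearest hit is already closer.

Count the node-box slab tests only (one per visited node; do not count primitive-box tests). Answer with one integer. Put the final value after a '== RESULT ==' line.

Trace the traversal:
N0 x:[91/3,131/3] y:[17,35] z:[31,46] -> hit [31,35], descend [5, 6, 7, 10]
  N5 x:[113/3,122/3] y:[53/2,33] z:[65/2,46] -> miss, prune
  N6 x:[95/3,107/3] y:[25,35] z:[65/2,85/2] -> hit [65/2,35] leaf, test {P0(miss), P8@t=67/2, P11(miss)}
  N7 x:[104/3,131/3] y:[17,22] z:[31,81/2] -> miss, prune
  N10 x:[91/3,34] y:[17,27] z:[32,91/2] -> miss, prune

5 AABB tests over nodes [0, 5, 6, 7, 10]; 1 leaf entered; closest P8.

== RESULT ==
5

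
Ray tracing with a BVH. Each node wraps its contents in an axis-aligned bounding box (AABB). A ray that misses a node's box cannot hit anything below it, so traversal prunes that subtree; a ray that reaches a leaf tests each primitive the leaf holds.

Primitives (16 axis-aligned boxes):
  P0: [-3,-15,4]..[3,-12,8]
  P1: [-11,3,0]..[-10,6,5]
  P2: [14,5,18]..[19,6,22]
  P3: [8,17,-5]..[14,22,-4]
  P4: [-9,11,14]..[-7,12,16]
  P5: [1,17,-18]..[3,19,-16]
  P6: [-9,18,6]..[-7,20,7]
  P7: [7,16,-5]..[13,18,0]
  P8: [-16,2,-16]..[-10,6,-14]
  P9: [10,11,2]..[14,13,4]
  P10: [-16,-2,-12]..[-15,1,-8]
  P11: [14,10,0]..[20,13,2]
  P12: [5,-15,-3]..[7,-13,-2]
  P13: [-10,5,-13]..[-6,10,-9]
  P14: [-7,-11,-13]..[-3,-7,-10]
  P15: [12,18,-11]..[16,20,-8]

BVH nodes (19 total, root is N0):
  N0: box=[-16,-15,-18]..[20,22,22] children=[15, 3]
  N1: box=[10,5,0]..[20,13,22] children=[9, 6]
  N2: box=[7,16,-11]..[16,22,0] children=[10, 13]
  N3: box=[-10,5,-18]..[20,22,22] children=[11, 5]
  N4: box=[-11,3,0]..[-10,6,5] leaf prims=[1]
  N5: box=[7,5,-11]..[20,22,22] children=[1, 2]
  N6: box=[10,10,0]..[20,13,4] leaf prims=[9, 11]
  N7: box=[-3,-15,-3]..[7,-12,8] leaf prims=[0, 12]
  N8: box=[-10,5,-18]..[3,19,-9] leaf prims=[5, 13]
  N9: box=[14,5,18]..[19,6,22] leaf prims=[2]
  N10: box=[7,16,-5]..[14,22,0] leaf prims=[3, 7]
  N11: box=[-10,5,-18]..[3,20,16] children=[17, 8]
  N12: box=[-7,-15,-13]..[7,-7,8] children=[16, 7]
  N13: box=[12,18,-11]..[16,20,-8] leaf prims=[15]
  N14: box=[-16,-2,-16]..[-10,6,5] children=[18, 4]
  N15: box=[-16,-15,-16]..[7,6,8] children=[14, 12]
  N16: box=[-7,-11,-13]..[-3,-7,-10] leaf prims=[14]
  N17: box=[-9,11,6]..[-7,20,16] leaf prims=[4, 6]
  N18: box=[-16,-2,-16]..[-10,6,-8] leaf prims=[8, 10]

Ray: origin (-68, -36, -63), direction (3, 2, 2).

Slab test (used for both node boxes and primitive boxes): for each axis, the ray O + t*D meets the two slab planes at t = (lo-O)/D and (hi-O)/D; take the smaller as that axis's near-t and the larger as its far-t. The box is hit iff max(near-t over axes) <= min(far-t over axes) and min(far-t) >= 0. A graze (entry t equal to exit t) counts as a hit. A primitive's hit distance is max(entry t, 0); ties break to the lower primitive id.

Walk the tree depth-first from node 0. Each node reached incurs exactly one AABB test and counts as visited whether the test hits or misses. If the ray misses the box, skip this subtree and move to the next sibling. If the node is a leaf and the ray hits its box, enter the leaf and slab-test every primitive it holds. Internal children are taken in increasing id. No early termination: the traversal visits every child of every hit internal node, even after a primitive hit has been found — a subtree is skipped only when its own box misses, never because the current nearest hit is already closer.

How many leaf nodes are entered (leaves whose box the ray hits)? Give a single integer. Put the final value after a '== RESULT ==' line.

Traverse from the root:
N0 x:[52/3,88/3] y:[21/2,29] z:[45/2,85/2] -> hit [45/2,29], descend [3, 15]
  N3 x:[58/3,88/3] y:[41/2,29] z:[45/2,85/2] -> hit [45/2,29], descend [5, 11]
    N5 x:[25,88/3] y:[41/2,29] z:[26,85/2] -> hit [26,29], descend [1, 2]
      N1 x:[26,88/3] y:[41/2,49/2] z:[63/2,85/2] -> miss, prune
      N2 x:[25,28] y:[26,29] z:[26,63/2] -> hit [26,28], descend [10, 13]
        N10 x:[25,82/3] y:[26,29] z:[29,63/2] -> miss, prune
        N13 x:[80/3,28] y:[27,28] z:[26,55/2] -> hit [27,55/2] leaf, test {P15@t=27}
    N11 x:[58/3,71/3] y:[41/2,28] z:[45/2,79/2] -> hit [45/2,71/3], descend [8, 17]
      N8 x:[58/3,71/3] y:[41/2,55/2] z:[45/2,27] -> hit [45/2,71/3] leaf, test {P5(miss), P13(miss)}
      N17 x:[59/3,61/3] y:[47/2,28] z:[69/2,79/2] -> miss, prune
  N15 x:[52/3,25] y:[21/2,21] z:[47/2,71/2] -> miss, prune

order=[0, 3, 5, 1, 2, 10, 13, 11, 8, 17, 15]  |boxes|=11  |leaves|=2  hit=P15

== RESULT ==
2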